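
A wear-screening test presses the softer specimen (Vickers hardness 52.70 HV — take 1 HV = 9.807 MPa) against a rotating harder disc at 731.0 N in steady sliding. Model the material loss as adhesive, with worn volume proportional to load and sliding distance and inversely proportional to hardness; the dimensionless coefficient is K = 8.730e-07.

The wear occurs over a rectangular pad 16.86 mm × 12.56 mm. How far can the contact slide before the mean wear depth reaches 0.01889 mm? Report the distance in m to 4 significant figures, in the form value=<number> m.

value=3240 m

Displayed values are rounded — every step carries full precision; rounded just once: 4 significant digits.
Hardness H = 52.70 HV × 9.807 MPa/HV = 516.8 MPa = 5.168e+08 Pa.
Pad sides 16.86 mm × 12.56 mm = 0.01686 m × 0.01256 m. Contact area A = 0.01686 m × 0.01256 m = 2.118e-04 m².
Depth limit h_lim = 0.01889 mm = 1.889e-05 m.
Restated in SI base units: W = 731.0 N, H = 5.168e+08 Pa, K = 8.730e-07.
Permissible volume V_lim = h_lim·A = 1.889e-05 · 2.118e-04 = 4.000e-09 m³.
Life L = V_lim·H/(K·W) = 4.000e-09 · 5.168e+08 / (8.730e-07 · 731.0) = 3240 m.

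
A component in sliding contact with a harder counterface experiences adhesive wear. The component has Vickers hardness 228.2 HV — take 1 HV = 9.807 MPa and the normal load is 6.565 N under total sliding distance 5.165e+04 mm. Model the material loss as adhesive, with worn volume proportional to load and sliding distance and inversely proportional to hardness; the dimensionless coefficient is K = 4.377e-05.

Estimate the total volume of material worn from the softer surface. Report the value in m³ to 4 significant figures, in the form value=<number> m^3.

Intermediate values appear rounded — every step maintains full precision. Rounded just once: 4 significant digits.
Distance L = 5.165e+04 mm = 51.65 m.
Hardness H = 228.2 HV × 9.807 MPa/HV = 2238 MPa = 2.238e+09 Pa.
SI base units throughout: W = 6.565 N, H = 2.238e+09 Pa, K = 4.377e-05.
By Archard's law, V = K·W·L/H = 4.377e-05 · 6.565 · 51.65 / 2.238e+09 = 6.632e-12 m³.

value=6.632e-12 m^3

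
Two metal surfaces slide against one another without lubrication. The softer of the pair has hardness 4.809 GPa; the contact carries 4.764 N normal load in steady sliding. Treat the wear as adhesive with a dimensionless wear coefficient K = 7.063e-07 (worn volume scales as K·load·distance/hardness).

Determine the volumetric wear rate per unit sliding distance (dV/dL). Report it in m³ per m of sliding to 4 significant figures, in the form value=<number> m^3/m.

value=6.997e-16 m^3/m

Each operation maintains full precision; quoted intermediates are rounded, and one final rounding, at 4 significant figures.
Convert: Hardness H = 4.809 GPa = 4.809e+09 Pa.
Collected in SI base units: W = 4.764 N, H = 4.809e+09 Pa, K = 7.063e-07.
Wear rate dV/dL = K·W/H, per unit distance: 7.063e-07 · 4.764 / 4.809e+09 = 6.997e-16 m³/m.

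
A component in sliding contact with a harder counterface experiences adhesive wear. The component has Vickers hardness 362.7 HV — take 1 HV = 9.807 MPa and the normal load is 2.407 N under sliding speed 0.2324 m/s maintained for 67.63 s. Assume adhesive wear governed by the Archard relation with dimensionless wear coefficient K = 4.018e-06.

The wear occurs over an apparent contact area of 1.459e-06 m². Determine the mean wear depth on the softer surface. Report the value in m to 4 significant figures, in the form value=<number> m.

Intermediate values are shown rounded. All arithmetic runs at full precision; a lone final rounding to four significant figures.
Convert: The distance L = v·t = 0.2324 m/s × 67.63 s = 15.72 m.
Convert: Hardness H = 362.7 HV × 9.807 MPa/HV = 3557 MPa = 3.557e+09 Pa.
Working in SI base units: W = 2.407 N, H = 3.557e+09 Pa, K = 4.018e-06.
Archard relation: V = K·W·L/H = 4.018e-06 · 2.407 · 15.72 / 3.557e+09 = 4.273e-14 m³.
Depth of wear h = V/A = 4.273e-14 / 1.459e-06 = 2.929e-08 m.

value=2.929e-08 m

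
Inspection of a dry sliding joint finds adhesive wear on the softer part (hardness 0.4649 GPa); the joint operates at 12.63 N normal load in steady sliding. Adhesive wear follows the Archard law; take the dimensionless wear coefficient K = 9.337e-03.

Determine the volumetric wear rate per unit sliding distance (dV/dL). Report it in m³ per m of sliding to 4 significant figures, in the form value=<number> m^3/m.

Intermediate values are printed rounded, and all arithmetic maintains full precision. Rounded once at the end, at 4 significant digits.
Convert: Hardness H = 0.4649 GPa = 4.649e+08 Pa.
Expressed in SI base units: W = 12.63 N, H = 4.649e+08 Pa, K = 9.337e-03.
Sliding wear rate dV/dL = K·W/H: 9.337e-03 · 12.63 / 4.649e+08 = 2.537e-10 m³/m.

value=2.537e-10 m^3/m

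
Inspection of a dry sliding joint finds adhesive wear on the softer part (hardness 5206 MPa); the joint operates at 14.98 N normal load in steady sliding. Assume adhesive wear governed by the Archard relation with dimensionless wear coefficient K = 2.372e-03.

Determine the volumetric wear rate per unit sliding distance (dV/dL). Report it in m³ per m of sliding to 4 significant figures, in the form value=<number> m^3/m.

Intermediates are displayed rounded; the algebra maintains full precision, and one last rounding, at four significant figures.
Convert: Hardness H = 5206 MPa = 5.206e+09 Pa.
Working in SI base units: W = 14.98 N, H = 5.206e+09 Pa, K = 2.372e-03.
Wear rate dV/dL = K·W/H — distance-free: 2.372e-03 · 14.98 / 5.206e+09 = 6.825e-12 m³/m.

value=6.825e-12 m^3/m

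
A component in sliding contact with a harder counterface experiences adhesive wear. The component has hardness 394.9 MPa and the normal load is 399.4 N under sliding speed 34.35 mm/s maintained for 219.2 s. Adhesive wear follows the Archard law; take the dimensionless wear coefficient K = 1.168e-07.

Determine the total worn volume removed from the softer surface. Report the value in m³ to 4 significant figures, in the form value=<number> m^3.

value=8.895e-13 m^3

The computation keeps full float precision. Intermediates are printed rounded — rounded once at the end: 4 significant figures.
Sliding speed v = 34.35 mm/s = 0.03435 m/s. The distance L = v·t = 0.03435 m/s × 219.2 s = 7.530 m.
Hardness H = 394.9 MPa = 3.949e+08 Pa.
In SI base units, W = 399.4 N, H = 3.949e+08 Pa, K = 1.168e-07.
By Archard's law, V = K·W·L/H = 1.168e-07 · 399.4 · 7.530 / 3.949e+08 = 8.895e-13 m³.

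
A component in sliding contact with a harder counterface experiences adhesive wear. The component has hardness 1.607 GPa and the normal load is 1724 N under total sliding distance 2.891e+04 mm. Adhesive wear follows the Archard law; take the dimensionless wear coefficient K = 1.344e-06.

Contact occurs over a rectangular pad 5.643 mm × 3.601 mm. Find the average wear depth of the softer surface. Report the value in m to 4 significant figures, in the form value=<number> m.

Every step holds exact precision, and quoted intermediates are rounded — a lone final rounding to four significant figures.
Convert: The distance L = 2.891e+04 mm = 28.91 m.
Convert: Hardness H = 1.607 GPa = 1.607e+09 Pa.
Convert: Pad sides 5.643 mm × 3.601 mm = 0.005643 m × 0.003601 m. Contact area A = 0.005643 m × 0.003601 m = 2.032e-05 m².
Working in SI base units: W = 1724 N, H = 1.607e+09 Pa, K = 1.344e-06.
Apply Archard: V = K·W·L/H = 1.344e-06 · 1724 · 28.91 / 1.607e+09 = 4.168e-11 m³.
Wear depth h = V/A = 4.168e-11 / 2.032e-05 = 2.051e-06 m.

value=2.051e-06 m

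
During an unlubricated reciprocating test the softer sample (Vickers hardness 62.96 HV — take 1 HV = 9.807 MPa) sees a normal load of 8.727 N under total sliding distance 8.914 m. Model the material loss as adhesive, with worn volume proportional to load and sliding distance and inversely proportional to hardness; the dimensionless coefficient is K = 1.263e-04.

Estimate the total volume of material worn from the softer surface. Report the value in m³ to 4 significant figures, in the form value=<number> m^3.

Intermediate values are displayed rounded, and every step carries full precision; rounded once at the end: four significant digits.
Hardness H = 62.96 HV × 9.807 MPa/HV = 617.4 MPa = 6.174e+08 Pa.
Restated in SI base units: W = 8.727 N, H = 6.174e+08 Pa, K = 1.263e-04.
Archard relation: V = K·W·L/H = 1.263e-04 · 8.727 · 8.914 / 6.174e+08 = 1.591e-11 m³.

value=1.591e-11 m^3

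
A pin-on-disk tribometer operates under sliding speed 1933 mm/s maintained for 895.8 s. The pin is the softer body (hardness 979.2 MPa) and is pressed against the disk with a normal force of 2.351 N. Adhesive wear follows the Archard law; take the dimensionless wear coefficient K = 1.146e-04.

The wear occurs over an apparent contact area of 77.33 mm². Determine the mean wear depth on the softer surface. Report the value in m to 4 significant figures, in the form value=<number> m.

Each operation keeps full precision; intermediates are displayed rounded, and rounded once at the end, at four significant digits.
Sliding speed v = 1933 mm/s = 1.933 m/s. The distance L = v·t = 1.933 m/s × 895.8 s = 1732 m.
Hardness H = 979.2 MPa = 9.792e+08 Pa.
Contact area A = 77.33 mm² = 7.733e-05 m².
In SI base units: W = 2.351 N, H = 9.792e+08 Pa, K = 1.146e-04.
The Archard volume V = K·W·L/H = 1.146e-04 · 2.351 · 1732 / 9.792e+08 = 4.764e-10 m³.
Depth of wear h = V/A = 4.764e-10 / 7.733e-05 = 6.161e-06 m.

value=6.161e-06 m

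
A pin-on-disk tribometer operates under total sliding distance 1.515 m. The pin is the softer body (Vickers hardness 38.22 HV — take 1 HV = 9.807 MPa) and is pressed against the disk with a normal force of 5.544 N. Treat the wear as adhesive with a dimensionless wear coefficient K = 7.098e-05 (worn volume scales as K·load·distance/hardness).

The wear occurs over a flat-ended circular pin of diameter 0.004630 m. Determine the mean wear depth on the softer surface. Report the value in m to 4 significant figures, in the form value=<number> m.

The intermediates are shown rounded; every step keeps full float precision; a single final rounding, at 4 significant figures.
Convert: Hardness H = 38.22 HV × 9.807 MPa/HV = 374.8 MPa = 3.748e+08 Pa.
Convert: Contact area A = π·d²/4 = π·(0.004630 m)²/4 = 1.684e-05 m².
Expressed in SI base units: W = 5.544 N, H = 3.748e+08 Pa, K = 7.098e-05.
Apply Archard: V = K·W·L/H = 7.098e-05 · 5.544 · 1.515 / 3.748e+08 = 1.591e-12 m³.
Depth of wear h = V/A = 1.591e-12 / 1.684e-05 = 9.447e-08 m.

value=9.447e-08 m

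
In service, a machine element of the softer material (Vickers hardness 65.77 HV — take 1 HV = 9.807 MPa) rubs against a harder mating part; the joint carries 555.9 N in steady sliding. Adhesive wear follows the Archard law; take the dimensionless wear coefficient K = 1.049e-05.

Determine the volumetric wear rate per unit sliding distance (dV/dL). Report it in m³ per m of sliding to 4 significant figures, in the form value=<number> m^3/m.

value=9.041e-12 m^3/m

Every step keeps exact precision, and displayed values are rounded; a lone final rounding to four significant digits.
Convert: Hardness H = 65.77 HV × 9.807 MPa/HV = 645.0 MPa = 6.450e+08 Pa.
In SI base units, W = 555.9 N, H = 6.450e+08 Pa, K = 1.049e-05.
Rate of wear dV/dL = K·W/H, so: 1.049e-05 · 555.9 / 6.450e+08 = 9.041e-12 m³/m.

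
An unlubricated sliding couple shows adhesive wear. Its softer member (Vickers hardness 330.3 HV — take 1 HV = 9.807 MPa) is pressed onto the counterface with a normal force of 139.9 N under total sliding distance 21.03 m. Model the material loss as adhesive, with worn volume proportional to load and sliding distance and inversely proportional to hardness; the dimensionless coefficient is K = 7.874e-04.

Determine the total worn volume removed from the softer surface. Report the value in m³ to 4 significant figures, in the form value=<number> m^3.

value=7.152e-10 m^3

The intermediates are shown rounded — all working math keeps full precision; one last rounding to 4 significant digits.
Convert: Hardness H = 330.3 HV × 9.807 MPa/HV = 3239 MPa = 3.239e+09 Pa.
As SI base values: W = 139.9 N, H = 3.239e+09 Pa, K = 7.874e-04.
Apply Archard: V = K·W·L/H = 7.874e-04 · 139.9 · 21.03 / 3.239e+09 = 7.152e-10 m³.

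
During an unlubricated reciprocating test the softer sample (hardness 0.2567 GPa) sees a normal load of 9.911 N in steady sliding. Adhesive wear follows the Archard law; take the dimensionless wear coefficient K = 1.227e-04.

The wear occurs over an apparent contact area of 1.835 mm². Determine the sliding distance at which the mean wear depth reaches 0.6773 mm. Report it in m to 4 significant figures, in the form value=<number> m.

value=262.3 m

The intermediates are printed rounded, and all arithmetic keeps full float precision, and rounded once at the end, at four significant figures.
Hardness H = 0.2567 GPa = 2.567e+08 Pa.
Contact area A = 1.835 mm² = 1.835e-06 m².
Depth limit h_lim = 0.6773 mm = 6.773e-04 m.
Working in SI base units: W = 9.911 N, H = 2.567e+08 Pa, K = 1.227e-04.
Volume at the limit: V_lim = h_lim·A = 6.773e-04 · 1.835e-06 = 1.243e-09 m³.
So the life L = V_lim·H/(K·W) = 1.243e-09 · 2.567e+08 / (1.227e-04 · 9.911) = 262.3 m.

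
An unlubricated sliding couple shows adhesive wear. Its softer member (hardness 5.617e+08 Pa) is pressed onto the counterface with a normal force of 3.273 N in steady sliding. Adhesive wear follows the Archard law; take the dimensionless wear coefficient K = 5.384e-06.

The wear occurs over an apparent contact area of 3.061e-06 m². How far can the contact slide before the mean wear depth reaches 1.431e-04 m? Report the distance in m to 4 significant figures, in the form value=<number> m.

value=1.396e+04 m

The algebra maintains exact precision, and the intermediates are shown rounded, and rounded just once, at four significant figures.
Working in SI base units: W = 3.273 N, H = 5.617e+08 Pa, K = 5.384e-06.
Wearable volume V_lim = h_lim·A = 1.431e-04 · 3.061e-06 = 4.380e-10 m³.
So the life L = V_lim·H/(K·W) = 4.380e-10 · 5.617e+08 / (5.384e-06 · 3.273) = 1.396e+04 m.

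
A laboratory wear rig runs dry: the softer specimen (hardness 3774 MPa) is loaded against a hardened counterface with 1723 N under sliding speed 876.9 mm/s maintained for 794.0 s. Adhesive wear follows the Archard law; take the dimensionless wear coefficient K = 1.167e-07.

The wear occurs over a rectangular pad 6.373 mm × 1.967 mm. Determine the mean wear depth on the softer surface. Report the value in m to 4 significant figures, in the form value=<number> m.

value=2.959e-06 m

The algebra carries full float precision. The intermediates are shown rounded; rounded once at the end to four significant digits.
Convert: Sliding speed v = 876.9 mm/s = 0.8769 m/s. Distance L = v·t = 0.8769 m/s × 794.0 s = 696.3 m.
Convert: Hardness H = 3774 MPa = 3.774e+09 Pa.
Convert: Pad sides 6.373 mm × 1.967 mm = 0.006373 m × 0.001967 m. Contact area A = 0.006373 m × 0.001967 m = 1.254e-05 m².
In SI base units: W = 1723 N, H = 3.774e+09 Pa, K = 1.167e-07.
Apply Archard: V = K·W·L/H = 1.167e-07 · 1723 · 696.3 / 3.774e+09 = 3.710e-11 m³.
Wear depth h = V/A = 3.710e-11 / 1.254e-05 = 2.959e-06 m.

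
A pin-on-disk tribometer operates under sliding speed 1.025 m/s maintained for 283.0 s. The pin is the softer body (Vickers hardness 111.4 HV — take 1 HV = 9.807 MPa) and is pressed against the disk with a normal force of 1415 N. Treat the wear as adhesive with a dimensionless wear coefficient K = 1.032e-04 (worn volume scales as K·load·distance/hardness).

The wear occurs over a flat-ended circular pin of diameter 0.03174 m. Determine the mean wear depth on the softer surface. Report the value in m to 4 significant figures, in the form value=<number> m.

value=4.900e-05 m

Intermediates are displayed rounded, and all arithmetic holds full float precision; rounded once at the end: four significant figures.
Convert: Distance covered L = v·t = 1.025 m/s × 283.0 s = 290.1 m.
Convert: Hardness H = 111.4 HV × 9.807 MPa/HV = 1092 MPa = 1.092e+09 Pa.
Convert: Contact area A = π·d²/4 = π·(0.03174 m)²/4 = 7.912e-04 m².
In SI base units: W = 1415 N, H = 1.092e+09 Pa, K = 1.032e-04.
Worn volume V = K·W·L/H = 1.032e-04 · 1415 · 290.1 / 1.092e+09 = 3.877e-08 m³.
Average depth h = V/A = 3.877e-08 / 7.912e-04 = 4.900e-05 m.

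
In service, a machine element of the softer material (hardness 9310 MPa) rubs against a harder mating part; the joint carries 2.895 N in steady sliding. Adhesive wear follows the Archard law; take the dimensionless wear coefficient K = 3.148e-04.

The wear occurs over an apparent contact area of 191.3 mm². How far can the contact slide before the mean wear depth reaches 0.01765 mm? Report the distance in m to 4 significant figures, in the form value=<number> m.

The intermediates are displayed rounded. All arithmetic maintains exact precision, and one final rounding: 4 significant digits.
Hardness H = 9310 MPa = 9.310e+09 Pa.
Contact area A = 191.3 mm² = 1.913e-04 m².
Depth limit h_lim = 0.01765 mm = 1.765e-05 m.
In SI base units, W = 2.895 N, H = 9.310e+09 Pa, K = 3.148e-04.
Allowed volume V_lim = h_lim·A = 1.765e-05 · 1.913e-04 = 3.376e-09 m³.
Life L = V_lim·H/(K·W) = 3.376e-09 · 9.310e+09 / (3.148e-04 · 2.895) = 3.449e+04 m.

value=3.449e+04 m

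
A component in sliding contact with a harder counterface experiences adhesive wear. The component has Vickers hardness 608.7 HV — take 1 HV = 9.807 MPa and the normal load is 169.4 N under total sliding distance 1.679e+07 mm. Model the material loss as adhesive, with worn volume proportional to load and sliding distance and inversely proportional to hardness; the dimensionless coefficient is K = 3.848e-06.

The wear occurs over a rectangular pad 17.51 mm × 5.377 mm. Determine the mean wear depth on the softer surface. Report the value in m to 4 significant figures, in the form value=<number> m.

Intermediates appear rounded, and each operation keeps full precision; one last rounding to four significant digits.
Sliding distance L = 1.679e+07 mm = 1.679e+04 m.
Hardness H = 608.7 HV × 9.807 MPa/HV = 5970 MPa = 5.970e+09 Pa.
Pad sides 17.51 mm × 5.377 mm = 0.01751 m × 0.005377 m. Contact area A = 0.01751 m × 0.005377 m = 9.415e-05 m².
In SI base units, W = 169.4 N, H = 5.970e+09 Pa, K = 3.848e-06.
Volume removed: V = K·W·L/H = 3.848e-06 · 169.4 · 1.679e+04 / 5.970e+09 = 1.833e-09 m³.
Depth of wear h = V/A = 1.833e-09 / 9.415e-05 = 1.947e-05 m.

value=1.947e-05 m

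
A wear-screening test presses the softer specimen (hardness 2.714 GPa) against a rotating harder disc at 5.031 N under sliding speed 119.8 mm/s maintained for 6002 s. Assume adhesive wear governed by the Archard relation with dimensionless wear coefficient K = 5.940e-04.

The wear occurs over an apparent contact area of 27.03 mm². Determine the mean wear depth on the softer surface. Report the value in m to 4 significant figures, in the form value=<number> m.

value=2.929e-05 m

Every step maintains exact precision. Intermediates are shown rounded; a single final rounding, at 4 significant figures.
Sliding speed v = 119.8 mm/s = 0.1198 m/s. Total distance L = v·t = 0.1198 m/s × 6002 s = 719.0 m.
Hardness H = 2.714 GPa = 2.714e+09 Pa.
Contact area A = 27.03 mm² = 2.703e-05 m².
Restated in SI base units: W = 5.031 N, H = 2.714e+09 Pa, K = 5.940e-04.
Wear volume V = K·W·L/H = 5.940e-04 · 5.031 · 719.0 / 2.714e+09 = 7.917e-10 m³.
Average depth h = V/A = 7.917e-10 / 2.703e-05 = 2.929e-05 m.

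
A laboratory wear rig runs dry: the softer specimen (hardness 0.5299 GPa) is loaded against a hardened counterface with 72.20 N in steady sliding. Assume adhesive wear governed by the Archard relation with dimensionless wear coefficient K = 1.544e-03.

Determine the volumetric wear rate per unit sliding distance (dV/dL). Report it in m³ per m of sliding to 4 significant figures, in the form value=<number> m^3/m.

value=2.104e-10 m^3/m

Each operation keeps exact precision. Intermediates appear rounded; one last rounding: 4 significant figures.
Convert: Hardness H = 0.5299 GPa = 5.299e+08 Pa.
In SI base units, W = 72.20 N, H = 5.299e+08 Pa, K = 1.544e-03.
Sliding wear rate dV/dL = K·W/H, so: 1.544e-03 · 72.20 / 5.299e+08 = 2.104e-10 m³/m.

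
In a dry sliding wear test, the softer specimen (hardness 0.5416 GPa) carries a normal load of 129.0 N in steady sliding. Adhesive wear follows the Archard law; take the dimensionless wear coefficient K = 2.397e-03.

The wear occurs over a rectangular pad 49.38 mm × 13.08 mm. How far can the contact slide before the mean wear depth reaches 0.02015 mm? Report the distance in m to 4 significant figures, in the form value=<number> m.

value=22.80 m

All working math maintains exact precision, and intermediate values are shown rounded — one final rounding: four significant figures.
Hardness H = 0.5416 GPa = 5.416e+08 Pa.
Pad sides 49.38 mm × 13.08 mm = 0.04938 m × 0.01308 m. Contact area A = 0.04938 m × 0.01308 m = 6.459e-04 m².
Depth limit h_lim = 0.02015 mm = 2.015e-05 m.
Expressed in SI base units: W = 129.0 N, H = 5.416e+08 Pa, K = 2.397e-03.
At the depth limit, V_lim = h_lim·A = 2.015e-05 · 6.459e-04 = 1.301e-08 m³.
Sliding life L = V_lim·H/(K·W) = 1.301e-08 · 5.416e+08 / (2.397e-03 · 129.0) = 22.80 m.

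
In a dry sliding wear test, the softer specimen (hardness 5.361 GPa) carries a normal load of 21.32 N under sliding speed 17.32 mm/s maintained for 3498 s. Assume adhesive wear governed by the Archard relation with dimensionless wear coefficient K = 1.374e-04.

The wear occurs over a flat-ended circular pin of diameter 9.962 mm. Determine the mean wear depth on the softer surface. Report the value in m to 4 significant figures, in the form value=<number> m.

value=4.247e-07 m

Shown intermediates are rounded; the algebra maintains full precision. Rounded once at the end, at four significant figures.
Convert: Sliding speed v = 17.32 mm/s = 0.01732 m/s. The distance L = v·t = 0.01732 m/s × 3498 s = 60.59 m.
Convert: Hardness H = 5.361 GPa = 5.361e+09 Pa.
Convert: Pin diameter d = 9.962 mm = 0.009962 m. Contact area A = π·d²/4 = π·(0.009962 m)²/4 = 7.794e-05 m².
SI base units throughout: W = 21.32 N, H = 5.361e+09 Pa, K = 1.374e-04.
Apply Archard: V = K·W·L/H = 1.374e-04 · 21.32 · 60.59 / 5.361e+09 = 3.311e-11 m³.
Average depth h = V/A = 3.311e-11 / 7.794e-05 = 4.247e-07 m.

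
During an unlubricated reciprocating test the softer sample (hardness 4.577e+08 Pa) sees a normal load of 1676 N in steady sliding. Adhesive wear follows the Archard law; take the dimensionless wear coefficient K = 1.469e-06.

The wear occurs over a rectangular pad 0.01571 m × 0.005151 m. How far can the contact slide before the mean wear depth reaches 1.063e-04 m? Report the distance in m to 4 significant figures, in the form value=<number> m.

Intermediate values are printed rounded — all working math keeps exact precision; one final rounding to 4 significant digits.
Convert: Contact area A = 0.01571 m × 0.005151 m = 8.092e-05 m².
Collected in SI base units: W = 1676 N, H = 4.577e+08 Pa, K = 1.469e-06.
Permissible volume V_lim = h_lim·A = 1.063e-04 · 8.092e-05 = 8.602e-09 m³.
Life L = V_lim·H/(K·W) = 8.602e-09 · 4.577e+08 / (1.469e-06 · 1676) = 1599 m.

value=1599 m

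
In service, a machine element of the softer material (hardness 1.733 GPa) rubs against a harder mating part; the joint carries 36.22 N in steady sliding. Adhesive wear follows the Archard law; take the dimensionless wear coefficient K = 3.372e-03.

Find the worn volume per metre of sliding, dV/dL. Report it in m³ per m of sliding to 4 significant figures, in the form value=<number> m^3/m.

Intermediates are displayed rounded — each operation runs at exact precision — a single final rounding, at four significant figures.
Hardness H = 1.733 GPa = 1.733e+09 Pa.
Restated in SI base units: W = 36.22 N, H = 1.733e+09 Pa, K = 3.372e-03.
Wear rate dV/dL = K·W/H, per unit distance: 3.372e-03 · 36.22 / 1.733e+09 = 7.048e-11 m³/m.

value=7.048e-11 m^3/m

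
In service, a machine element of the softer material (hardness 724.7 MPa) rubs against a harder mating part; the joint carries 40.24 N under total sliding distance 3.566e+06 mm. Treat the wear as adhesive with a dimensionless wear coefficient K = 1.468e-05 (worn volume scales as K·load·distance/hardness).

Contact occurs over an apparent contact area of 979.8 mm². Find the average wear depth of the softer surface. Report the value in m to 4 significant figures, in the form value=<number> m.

value=2.967e-06 m

Each operation carries full precision; intermediates are displayed rounded. Rounded just once to four significant figures.
Convert: Path length L = 3.566e+06 mm = 3566 m.
Convert: Hardness H = 724.7 MPa = 7.247e+08 Pa.
Convert: Contact area A = 979.8 mm² = 9.798e-04 m².
As SI base values: W = 40.24 N, H = 7.247e+08 Pa, K = 1.468e-05.
Archard volume V = K·W·L/H = 1.468e-05 · 40.24 · 3566 / 7.247e+08 = 2.907e-09 m³.
Mean wear depth h = V/A = 2.907e-09 / 9.798e-04 = 2.967e-06 m.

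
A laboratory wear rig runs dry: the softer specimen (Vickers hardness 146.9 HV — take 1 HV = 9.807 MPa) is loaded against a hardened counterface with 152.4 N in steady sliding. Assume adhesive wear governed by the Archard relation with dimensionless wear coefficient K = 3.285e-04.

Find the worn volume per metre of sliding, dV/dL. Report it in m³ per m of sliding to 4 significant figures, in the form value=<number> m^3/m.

Intermediate values are displayed rounded; the computation keeps full precision; one final rounding to four significant figures.
Hardness H = 146.9 HV × 9.807 MPa/HV = 1441 MPa = 1.441e+09 Pa.
In SI base units, W = 152.4 N, H = 1.441e+09 Pa, K = 3.285e-04.
Rate of wear dV/dL = K·W/H, so: 3.285e-04 · 152.4 / 1.441e+09 = 3.475e-11 m³/m.

value=3.475e-11 m^3/m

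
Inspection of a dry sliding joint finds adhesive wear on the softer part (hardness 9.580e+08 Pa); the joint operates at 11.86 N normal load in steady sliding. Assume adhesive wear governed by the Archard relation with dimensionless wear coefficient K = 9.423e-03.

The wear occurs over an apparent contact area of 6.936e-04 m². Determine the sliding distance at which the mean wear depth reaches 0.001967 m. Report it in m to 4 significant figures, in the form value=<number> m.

The intermediates are printed rounded; the computation carries full float precision, and rounded once at the end, at 4 significant figures.
Expressed in SI base units: W = 11.86 N, H = 9.580e+08 Pa, K = 9.423e-03.
Permissible volume V_lim = h_lim·A = 0.001967 · 6.936e-04 = 1.364e-06 m³.
Thus life L = V_lim·H/(K·W) = 1.364e-06 · 9.580e+08 / (9.423e-03 · 11.86) = 1.170e+04 m.

value=1.170e+04 m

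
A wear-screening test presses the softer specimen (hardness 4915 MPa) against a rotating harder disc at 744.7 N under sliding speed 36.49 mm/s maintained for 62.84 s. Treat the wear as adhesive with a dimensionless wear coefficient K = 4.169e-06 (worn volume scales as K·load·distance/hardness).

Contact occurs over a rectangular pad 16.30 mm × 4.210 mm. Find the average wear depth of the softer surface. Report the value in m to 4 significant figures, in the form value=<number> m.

value=2.111e-08 m

All working math runs at full float precision; intermediate values appear rounded — a single final rounding to 4 significant figures.
Convert: Sliding speed v = 36.49 mm/s = 0.03649 m/s. Sliding distance L = v·t = 0.03649 m/s × 62.84 s = 2.293 m.
Convert: Hardness H = 4915 MPa = 4.915e+09 Pa.
Convert: Pad sides 16.30 mm × 4.210 mm = 0.01630 m × 0.004210 m. Contact area A = 0.01630 m × 0.004210 m = 6.862e-05 m².
Restated in SI base units: W = 744.7 N, H = 4.915e+09 Pa, K = 4.169e-06.
By Archard's law, V = K·W·L/H = 4.169e-06 · 744.7 · 2.293 / 4.915e+09 = 1.448e-12 m³.
Average depth h = V/A = 1.448e-12 / 6.862e-05 = 2.111e-08 m.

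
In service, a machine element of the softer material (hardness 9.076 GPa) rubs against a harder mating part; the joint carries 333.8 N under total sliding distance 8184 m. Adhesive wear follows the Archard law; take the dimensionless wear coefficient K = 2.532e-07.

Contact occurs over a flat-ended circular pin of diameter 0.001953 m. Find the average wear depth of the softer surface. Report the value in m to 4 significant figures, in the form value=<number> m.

value=2.544e-05 m

Intermediate values are displayed rounded — each operation maintains exact precision; one final rounding, at four significant digits.
Hardness H = 9.076 GPa = 9.076e+09 Pa.
Contact area A = π·d²/4 = π·(0.001953 m)²/4 = 2.996e-06 m².
As SI base values: W = 333.8 N, H = 9.076e+09 Pa, K = 2.532e-07.
Worn volume V = K·W·L/H = 2.532e-07 · 333.8 · 8184 / 9.076e+09 = 7.621e-11 m³.
Wear depth h = V/A = 7.621e-11 / 2.996e-06 = 2.544e-05 m.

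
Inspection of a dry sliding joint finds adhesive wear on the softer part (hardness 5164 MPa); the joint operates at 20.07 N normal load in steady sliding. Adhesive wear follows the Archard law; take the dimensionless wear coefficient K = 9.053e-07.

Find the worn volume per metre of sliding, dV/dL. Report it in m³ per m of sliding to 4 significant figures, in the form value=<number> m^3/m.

value=3.518e-15 m^3/m

All arithmetic carries full float precision; the intermediates are displayed rounded; a lone final rounding, at four significant figures.
Hardness H = 5164 MPa = 5.164e+09 Pa.
Restated in SI base units: W = 20.07 N, H = 5.164e+09 Pa, K = 9.053e-07.
Sliding wear rate dV/dL = K·W/H (no L dependence): 9.053e-07 · 20.07 / 5.164e+09 = 3.518e-15 m³/m.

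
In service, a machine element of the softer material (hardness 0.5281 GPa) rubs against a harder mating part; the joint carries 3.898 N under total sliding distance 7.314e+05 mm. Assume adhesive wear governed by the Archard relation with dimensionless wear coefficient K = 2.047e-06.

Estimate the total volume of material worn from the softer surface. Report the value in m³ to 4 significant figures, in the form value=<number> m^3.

value=1.105e-11 m^3

Intermediates appear rounded — the algebra carries exact precision; rounded just once, at four significant digits.
Convert: Distance covered L = 7.314e+05 mm = 731.4 m.
Convert: Hardness H = 0.5281 GPa = 5.281e+08 Pa.
Working in SI base units: W = 3.898 N, H = 5.281e+08 Pa, K = 2.047e-06.
Apply Archard: V = K·W·L/H = 2.047e-06 · 3.898 · 731.4 / 5.281e+08 = 1.105e-11 m³.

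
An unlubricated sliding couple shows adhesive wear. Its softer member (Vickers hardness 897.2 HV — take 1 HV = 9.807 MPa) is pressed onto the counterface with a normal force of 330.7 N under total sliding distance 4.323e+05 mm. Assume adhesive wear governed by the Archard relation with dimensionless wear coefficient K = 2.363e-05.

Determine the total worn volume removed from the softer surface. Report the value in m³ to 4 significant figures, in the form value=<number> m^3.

The computation maintains full precision. Quoted intermediates are rounded. Rounded once at the end, at 4 significant figures.
Convert: Total distance L = 4.323e+05 mm = 432.3 m.
Convert: Hardness H = 897.2 HV × 9.807 MPa/HV = 8799 MPa = 8.799e+09 Pa.
Working in SI base units: W = 330.7 N, H = 8.799e+09 Pa, K = 2.363e-05.
Wear volume V = K·W·L/H = 2.363e-05 · 330.7 · 432.3 / 8.799e+09 = 3.839e-10 m³.

value=3.839e-10 m^3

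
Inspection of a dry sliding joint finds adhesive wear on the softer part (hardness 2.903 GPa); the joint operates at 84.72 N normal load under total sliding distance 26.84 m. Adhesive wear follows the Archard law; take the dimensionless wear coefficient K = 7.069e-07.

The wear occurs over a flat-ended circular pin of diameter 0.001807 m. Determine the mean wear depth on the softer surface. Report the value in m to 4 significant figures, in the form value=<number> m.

Quoted intermediates are rounded. All working math carries full precision, and a single final rounding, at four significant digits.
Hardness H = 2.903 GPa = 2.903e+09 Pa.
Contact area A = π·d²/4 = π·(0.001807 m)²/4 = 2.565e-06 m².
Working in SI base units: W = 84.72 N, H = 2.903e+09 Pa, K = 7.069e-07.
Apply Archard: V = K·W·L/H = 7.069e-07 · 84.72 · 26.84 / 2.903e+09 = 5.537e-13 m³.
Wear depth h = V/A = 5.537e-13 / 2.565e-06 = 2.159e-07 m.

value=2.159e-07 m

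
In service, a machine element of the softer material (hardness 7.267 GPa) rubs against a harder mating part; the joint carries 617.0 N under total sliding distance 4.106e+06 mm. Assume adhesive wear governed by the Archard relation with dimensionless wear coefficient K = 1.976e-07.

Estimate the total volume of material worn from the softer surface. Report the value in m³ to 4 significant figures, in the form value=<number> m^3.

value=6.889e-11 m^3

Each operation keeps exact precision — intermediate values are printed rounded — a lone final rounding: 4 significant digits.
Convert: Distance covered L = 4.106e+06 mm = 4106 m.
Convert: Hardness H = 7.267 GPa = 7.267e+09 Pa.
Expressed in SI base units: W = 617.0 N, H = 7.267e+09 Pa, K = 1.976e-07.
The Archard volume V = K·W·L/H = 1.976e-07 · 617.0 · 4106 / 7.267e+09 = 6.889e-11 m³.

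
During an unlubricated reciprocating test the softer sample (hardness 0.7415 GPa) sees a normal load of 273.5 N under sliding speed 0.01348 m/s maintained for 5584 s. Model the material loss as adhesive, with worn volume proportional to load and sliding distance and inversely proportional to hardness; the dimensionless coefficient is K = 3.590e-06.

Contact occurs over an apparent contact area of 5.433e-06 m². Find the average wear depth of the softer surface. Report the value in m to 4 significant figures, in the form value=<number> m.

value=1.835e-05 m

The intermediates are shown rounded; each operation runs at exact precision; one last rounding, at four significant figures.
Distance covered L = v·t = 0.01348 m/s × 5584 s = 75.27 m.
Hardness H = 0.7415 GPa = 7.415e+08 Pa.
In SI base units: W = 273.5 N, H = 7.415e+08 Pa, K = 3.590e-06.
Archard volume V = K·W·L/H = 3.590e-06 · 273.5 · 75.27 / 7.415e+08 = 9.967e-11 m³.
Wear depth h = V/A = 9.967e-11 / 5.433e-06 = 1.835e-05 m.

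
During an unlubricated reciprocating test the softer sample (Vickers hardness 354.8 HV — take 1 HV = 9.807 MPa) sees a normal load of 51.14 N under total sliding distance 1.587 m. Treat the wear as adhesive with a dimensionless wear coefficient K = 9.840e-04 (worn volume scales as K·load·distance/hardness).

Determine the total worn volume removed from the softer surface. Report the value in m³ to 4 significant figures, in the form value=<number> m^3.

value=2.295e-11 m^3

Intermediate values are displayed rounded, and all arithmetic holds full precision. Rounded once at the end to four significant digits.
Hardness H = 354.8 HV × 9.807 MPa/HV = 3480 MPa = 3.480e+09 Pa.
Expressed in SI base units: W = 51.14 N, H = 3.480e+09 Pa, K = 9.840e-04.
Wear volume V = K·W·L/H = 9.840e-04 · 51.14 · 1.587 / 3.480e+09 = 2.295e-11 m³.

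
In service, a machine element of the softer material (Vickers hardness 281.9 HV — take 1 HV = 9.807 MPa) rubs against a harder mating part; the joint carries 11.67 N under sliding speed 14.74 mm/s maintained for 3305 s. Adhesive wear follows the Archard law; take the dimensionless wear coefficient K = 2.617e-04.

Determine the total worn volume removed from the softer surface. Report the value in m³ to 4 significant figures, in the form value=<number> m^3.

value=5.382e-11 m^3

Each operation holds full float precision; shown intermediates are rounded. Rounded once at the end to four significant digits.
Convert: Sliding speed v = 14.74 mm/s = 0.01474 m/s. The distance L = v·t = 0.01474 m/s × 3305 s = 48.72 m.
Convert: Hardness H = 281.9 HV × 9.807 MPa/HV = 2765 MPa = 2.765e+09 Pa.
In SI base units: W = 11.67 N, H = 2.765e+09 Pa, K = 2.617e-04.
Archard volume V = K·W·L/H = 2.617e-04 · 11.67 · 48.72 / 2.765e+09 = 5.382e-11 m³.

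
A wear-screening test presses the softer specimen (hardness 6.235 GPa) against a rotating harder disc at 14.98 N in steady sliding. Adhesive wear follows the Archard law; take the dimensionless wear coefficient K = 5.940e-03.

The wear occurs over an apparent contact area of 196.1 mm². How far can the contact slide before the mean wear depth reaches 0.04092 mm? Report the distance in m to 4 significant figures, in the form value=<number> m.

value=562.3 m

Intermediate values are printed rounded, and all working math runs at exact precision — one last rounding, at 4 significant digits.
Convert: Hardness H = 6.235 GPa = 6.235e+09 Pa.
Convert: Contact area A = 196.1 mm² = 1.961e-04 m².
Convert: Depth limit h_lim = 0.04092 mm = 4.092e-05 m.
Restated in SI base units: W = 14.98 N, H = 6.235e+09 Pa, K = 5.940e-03.
At the depth limit, V_lim = h_lim·A = 4.092e-05 · 1.961e-04 = 8.024e-09 m³.
Sliding life L = V_lim·H/(K·W) = 8.024e-09 · 6.235e+09 / (5.940e-03 · 14.98) = 562.3 m.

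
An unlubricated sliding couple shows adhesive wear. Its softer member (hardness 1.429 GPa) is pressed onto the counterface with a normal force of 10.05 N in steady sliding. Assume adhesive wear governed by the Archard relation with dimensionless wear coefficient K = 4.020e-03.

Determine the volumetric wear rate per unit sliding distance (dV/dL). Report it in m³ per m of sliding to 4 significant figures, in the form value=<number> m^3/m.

value=2.827e-11 m^3/m

All working math holds full float precision, and quoted intermediates are rounded — rounded once at the end to 4 significant figures.
Hardness H = 1.429 GPa = 1.429e+09 Pa.
In SI base units, W = 10.05 N, H = 1.429e+09 Pa, K = 4.020e-03.
Volumetric rate dV/dL = K·W/H: 4.020e-03 · 10.05 / 1.429e+09 = 2.827e-11 m³/m.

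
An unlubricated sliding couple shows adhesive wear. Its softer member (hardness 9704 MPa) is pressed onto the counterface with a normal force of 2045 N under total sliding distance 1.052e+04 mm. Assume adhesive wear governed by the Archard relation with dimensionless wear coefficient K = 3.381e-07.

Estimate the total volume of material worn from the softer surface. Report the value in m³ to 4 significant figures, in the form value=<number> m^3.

The algebra holds full float precision. Intermediates are printed rounded; a single final rounding: four significant figures.
Distance covered L = 1.052e+04 mm = 10.52 m.
Hardness H = 9704 MPa = 9.704e+09 Pa.
In SI base units: W = 2045 N, H = 9.704e+09 Pa, K = 3.381e-07.
Worn volume V = K·W·L/H = 3.381e-07 · 2045 · 10.52 / 9.704e+09 = 7.496e-13 m³.

value=7.496e-13 m^3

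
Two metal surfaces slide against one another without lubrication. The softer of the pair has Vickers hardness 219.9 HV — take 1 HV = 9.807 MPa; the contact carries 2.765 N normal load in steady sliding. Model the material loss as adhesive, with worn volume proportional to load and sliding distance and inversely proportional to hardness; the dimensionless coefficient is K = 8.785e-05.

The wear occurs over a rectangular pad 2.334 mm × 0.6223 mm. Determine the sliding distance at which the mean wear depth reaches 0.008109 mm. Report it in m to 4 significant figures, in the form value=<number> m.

value=104.6 m

Each operation runs at full precision, and displayed values are rounded, and a single final rounding, at 4 significant figures.
Convert: Hardness H = 219.9 HV × 9.807 MPa/HV = 2157 MPa = 2.157e+09 Pa.
Convert: Pad sides 2.334 mm × 0.6223 mm = 2.334e-03 m × 6.223e-04 m. Contact area A = 2.334e-03 m × 6.223e-04 m = 1.452e-06 m².
Convert: Depth limit h_lim = 0.008109 mm = 8.109e-06 m.
As SI base values: W = 2.765 N, H = 2.157e+09 Pa, K = 8.785e-05.
At the depth limit, V_lim = h_lim·A = 8.109e-06 · 1.452e-06 = 1.178e-11 m³.
So the life L = V_lim·H/(K·W) = 1.178e-11 · 2.157e+09 / (8.785e-05 · 2.765) = 104.6 m.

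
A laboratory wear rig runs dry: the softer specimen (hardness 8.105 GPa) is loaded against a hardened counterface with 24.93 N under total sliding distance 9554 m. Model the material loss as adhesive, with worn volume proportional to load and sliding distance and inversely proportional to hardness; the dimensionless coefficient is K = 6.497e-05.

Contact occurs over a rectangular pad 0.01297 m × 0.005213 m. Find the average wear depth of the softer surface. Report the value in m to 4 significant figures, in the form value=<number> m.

The intermediates are displayed rounded; every step maintains exact precision; one final rounding: four significant digits.
Convert: Hardness H = 8.105 GPa = 8.105e+09 Pa.
Convert: Contact area A = 0.01297 m × 0.005213 m = 6.761e-05 m².
In SI base units: W = 24.93 N, H = 8.105e+09 Pa, K = 6.497e-05.
By Archard's law, V = K·W·L/H = 6.497e-05 · 24.93 · 9554 / 8.105e+09 = 1.909e-09 m³.
Mean depth h = V/A = 1.909e-09 / 6.761e-05 = 2.824e-05 m.

value=2.824e-05 m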